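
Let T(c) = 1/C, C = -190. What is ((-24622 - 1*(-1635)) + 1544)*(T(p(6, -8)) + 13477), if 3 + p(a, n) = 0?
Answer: -54907567647/190 ≈ -2.8899e+8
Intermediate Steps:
p(a, n) = -3 (p(a, n) = -3 + 0 = -3)
T(c) = -1/190 (T(c) = 1/(-190) = -1/190)
((-24622 - 1*(-1635)) + 1544)*(T(p(6, -8)) + 13477) = ((-24622 - 1*(-1635)) + 1544)*(-1/190 + 13477) = ((-24622 + 1635) + 1544)*(2560629/190) = (-22987 + 1544)*(2560629/190) = -21443*2560629/190 = -54907567647/190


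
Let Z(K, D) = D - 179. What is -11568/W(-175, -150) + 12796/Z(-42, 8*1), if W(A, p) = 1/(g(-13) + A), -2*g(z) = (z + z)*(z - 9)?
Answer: 911904212/171 ≈ 5.3328e+6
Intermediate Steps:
Z(K, D) = -179 + D
g(z) = -z*(-9 + z) (g(z) = -(z + z)*(z - 9)/2 = -2*z*(-9 + z)/2 = -z*(-9 + z))
W(A, p) = 1/(-286 + A) (W(A, p) = 1/(-13*(9 - 1*(-13)) + A) = 1/(-13*(9 + 13) + A) = 1/(-13*22 + A) = 1/(-286 + A))
-11568/W(-175, -150) + 12796/Z(-42, 8*1) = -11568/(1/(-286 - 175)) + 12796/(-179 + 8*1) = -11568/(1/(-461)) + 12796/(-179 + 8) = -11568/(-1/461) + 12796/(-171) = -11568*(-461) + 12796*(-1/171) = 5332848 - 12796/171 = 911904212/171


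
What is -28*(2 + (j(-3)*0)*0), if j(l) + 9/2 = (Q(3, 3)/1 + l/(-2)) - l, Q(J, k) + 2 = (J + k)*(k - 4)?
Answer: -56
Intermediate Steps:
Q(J, k) = -2 + (-4 + k)*(J + k) (Q(J, k) = -2 + (J + k)*(k - 4) = -2 + (J + k)*(-4 + k) = -2 + (-4 + k)*(J + k))
j(l) = -25/2 - 3*l/2 (j(l) = -9/2 + (((-2 + 3² - 4*3 - 4*3 + 3*3)/1 + l/(-2)) - l) = -9/2 + (((-2 + 9 - 12 - 12 + 9)*1 + l*(-½)) - l) = -9/2 + ((-8*1 - l/2) - l) = -9/2 + ((-8 - l/2) - l) = -9/2 + (-8 - 3*l/2) = -25/2 - 3*l/2)
-28*(2 + (j(-3)*0)*0) = -28*(2 + ((-25/2 - 3/2*(-3))*0)*0) = -28*(2 + ((-25/2 + 9/2)*0)*0) = -28*(2 - 8*0*0) = -28*(2 + 0*0) = -28*(2 + 0) = -28*2 = -56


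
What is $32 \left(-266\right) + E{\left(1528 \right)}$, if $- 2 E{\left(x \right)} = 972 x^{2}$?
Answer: $-1134713536$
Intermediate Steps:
$E{\left(x \right)} = - 486 x^{2}$ ($E{\left(x \right)} = - \frac{972 x^{2}}{2} = - 486 x^{2}$)
$32 \left(-266\right) + E{\left(1528 \right)} = 32 \left(-266\right) - 486 \cdot 1528^{2} = -8512 - 1134705024 = -1134713536$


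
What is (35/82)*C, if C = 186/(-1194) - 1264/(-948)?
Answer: 24605/48954 ≈ 0.50261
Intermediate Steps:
C = 703/597 (C = 186*(-1/1194) - 1264*(-1/948) = -31/199 + 4/3 = 703/597 ≈ 1.1776)
(35/82)*C = (35/82)*(703/597) = 24605/48954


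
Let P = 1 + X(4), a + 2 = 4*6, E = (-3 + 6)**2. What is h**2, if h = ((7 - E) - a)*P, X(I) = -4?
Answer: 5184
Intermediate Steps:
E = 9 (E = 3**2 = 9)
a = 22 (a = -2 + 4*6 = -2 + 24 = 22)
P = -3 (P = 1 - 4 = -3)
h = 72 (h = ((7 - 1*9) - 1*22)*(-3) = ((7 - 9) - 22)*(-3) = (-2 - 22)*(-3) = -24*(-3) = 72)
h**2 = 72**2 = 5184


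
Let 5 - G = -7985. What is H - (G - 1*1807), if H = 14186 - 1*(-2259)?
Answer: 10262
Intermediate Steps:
G = 7990 (G = 5 - 1*(-7985) = 5 + 7985 = 7990)
H = 16445 (H = 14186 + 2259 = 16445)
H - (G - 1*1807) = 16445 - (7990 - 1*1807) = 16445 - (7990 - 1807) = 16445 - 1*6183 = 16445 - 6183 = 10262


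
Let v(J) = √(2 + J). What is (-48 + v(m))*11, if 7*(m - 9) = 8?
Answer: -528 + 11*√595/7 ≈ -489.67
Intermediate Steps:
m = 71/7 (m = 9 + (⅐)*8 = 9 + 8/7 = 71/7 ≈ 10.143)
(-48 + v(m))*11 = (-48 + √(2 + 71/7))*11 = (-48 + √(85/7))*11 = (-48 + √595/7)*11 = -528 + 11*√595/7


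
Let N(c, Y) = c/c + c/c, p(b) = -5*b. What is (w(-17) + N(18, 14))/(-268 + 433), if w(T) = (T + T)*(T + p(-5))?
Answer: -18/11 ≈ -1.6364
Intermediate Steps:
N(c, Y) = 2 (N(c, Y) = 1 + 1 = 2)
w(T) = 2*T*(25 + T) (w(T) = (T + T)*(T - 5*(-5)) = (2*T)*(T + 25) = (2*T)*(25 + T) = 2*T*(25 + T))
(w(-17) + N(18, 14))/(-268 + 433) = (2*(-17)*(25 - 17) + 2)/(-268 + 433) = (2*(-17)*8 + 2)/165 = (-272 + 2)*(1/165) = -270*1/165 = -18/11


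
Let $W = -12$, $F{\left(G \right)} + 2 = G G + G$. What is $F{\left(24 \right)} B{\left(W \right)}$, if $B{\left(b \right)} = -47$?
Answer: $-28106$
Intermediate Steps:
$F{\left(G \right)} = -2 + G + G^{2}$ ($F{\left(G \right)} = -2 + \left(G G + G\right) = -2 + \left(G^{2} + G\right) = -2 + \left(G + G^{2}\right) = -2 + G + G^{2}$)
$F{\left(24 \right)} B{\left(W \right)} = \left(-2 + 24 + 24^{2}\right) \left(-47\right) = \left(-2 + 24 + 576\right) \left(-47\right) = 598 \left(-47\right) = -28106$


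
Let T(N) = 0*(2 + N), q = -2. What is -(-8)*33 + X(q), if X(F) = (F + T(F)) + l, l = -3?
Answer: 259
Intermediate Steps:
T(N) = 0
X(F) = -3 + F (X(F) = (F + 0) - 3 = F - 3 = -3 + F)
-(-8)*33 + X(q) = -(-8)*33 + (-3 - 2) = -8*(-33) - 5 = 264 - 5 = 259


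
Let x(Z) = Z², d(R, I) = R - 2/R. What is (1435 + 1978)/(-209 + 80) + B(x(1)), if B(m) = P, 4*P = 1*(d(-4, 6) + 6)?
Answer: -26659/1032 ≈ -25.832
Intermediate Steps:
P = 5/8 (P = (1*((-4 - 2/(-4)) + 6))/4 = (1*((-4 - 2*(-¼)) + 6))/4 = (1*((-4 + ½) + 6))/4 = (1*(-7/2 + 6))/4 = (1*(5/2))/4 = (¼)*(5/2) = 5/8 ≈ 0.62500)
B(m) = 5/8
(1435 + 1978)/(-209 + 80) + B(x(1)) = (1435 + 1978)/(-209 + 80) + 5/8 = 3413/(-129) + 5/8 = 3413*(-1/129) + 5/8 = -3413/129 + 5/8 = -26659/1032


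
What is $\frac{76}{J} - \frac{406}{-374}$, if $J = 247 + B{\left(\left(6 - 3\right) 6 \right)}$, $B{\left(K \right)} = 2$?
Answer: $\frac{64759}{46563} \approx 1.3908$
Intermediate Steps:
$J = 249$ ($J = 247 + 2 = 249$)
$\frac{76}{J} - \frac{406}{-374} = \frac{76}{249} - \frac{406}{-374} = 76 \cdot \frac{1}{249} - - \frac{203}{187} = \frac{76}{249} + \frac{203}{187} = \frac{64759}{46563}$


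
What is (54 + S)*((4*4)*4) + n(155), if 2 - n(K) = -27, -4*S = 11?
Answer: 3309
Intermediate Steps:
S = -11/4 (S = -1/4*11 = -11/4 ≈ -2.7500)
n(K) = 29 (n(K) = 2 - 1*(-27) = 2 + 27 = 29)
(54 + S)*((4*4)*4) + n(155) = (54 - 11/4)*((4*4)*4) + 29 = 205*(16*4)/4 + 29 = (205/4)*64 + 29 = 3280 + 29 = 3309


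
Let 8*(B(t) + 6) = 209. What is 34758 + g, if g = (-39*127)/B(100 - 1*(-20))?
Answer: 5556414/161 ≈ 34512.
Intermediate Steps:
B(t) = 161/8 (B(t) = -6 + (⅛)*209 = -6 + 209/8 = 161/8)
g = -39624/161 (g = (-39*127)/(161/8) = -4953*8/161 = -39624/161 ≈ -246.11)
34758 + g = 34758 - 39624/161 = 5556414/161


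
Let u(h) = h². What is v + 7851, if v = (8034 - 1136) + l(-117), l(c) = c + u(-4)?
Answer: 14648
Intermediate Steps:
l(c) = 16 + c (l(c) = c + (-4)² = c + 16 = 16 + c)
v = 6797 (v = (8034 - 1136) + (16 - 117) = 6898 - 101 = 6797)
v + 7851 = 6797 + 7851 = 14648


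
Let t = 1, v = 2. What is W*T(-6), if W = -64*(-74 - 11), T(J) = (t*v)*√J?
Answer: 10880*I*√6 ≈ 26650.0*I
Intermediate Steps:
T(J) = 2*√J (T(J) = (1*2)*√J = 2*√J)
W = 5440 (W = -64*(-85) = 5440)
W*T(-6) = 5440*(2*√(-6)) = 5440*(2*(I*√6)) = 5440*(2*I*√6) = 10880*I*√6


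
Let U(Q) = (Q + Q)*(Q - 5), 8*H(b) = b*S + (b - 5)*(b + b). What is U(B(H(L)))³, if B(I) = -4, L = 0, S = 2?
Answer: 373248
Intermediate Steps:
H(b) = b/4 + b*(-5 + b)/4 (H(b) = (b*2 + (b - 5)*(b + b))/8 = (2*b + (-5 + b)*(2*b))/8 = (2*b + 2*b*(-5 + b))/8 = b/4 + b*(-5 + b)/4)
U(Q) = 2*Q*(-5 + Q) (U(Q) = (2*Q)*(-5 + Q) = 2*Q*(-5 + Q))
U(B(H(L)))³ = (2*(-4)*(-5 - 4))³ = (2*(-4)*(-9))³ = 72³ = 373248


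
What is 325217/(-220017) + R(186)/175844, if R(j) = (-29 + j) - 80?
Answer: -57170516839/38688669348 ≈ -1.4777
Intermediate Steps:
R(j) = -109 + j
325217/(-220017) + R(186)/175844 = 325217/(-220017) + (-109 + 186)/175844 = 325217*(-1/220017) + 77*(1/175844) = -325217/220017 + 77/175844 = -57170516839/38688669348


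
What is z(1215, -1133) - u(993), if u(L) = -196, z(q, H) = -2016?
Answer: -1820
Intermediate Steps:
z(1215, -1133) - u(993) = -2016 - 1*(-196) = -2016 + 196 = -1820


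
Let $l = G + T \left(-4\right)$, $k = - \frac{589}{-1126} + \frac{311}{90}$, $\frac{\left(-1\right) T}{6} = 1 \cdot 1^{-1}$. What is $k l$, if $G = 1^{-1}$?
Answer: $\frac{503995}{5067} \approx 99.466$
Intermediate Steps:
$T = -6$ ($T = - 6 \cdot 1 \cdot 1^{-1} = - 6 \cdot 1 \cdot 1 = \left(-6\right) 1 = -6$)
$G = 1$
$k = \frac{100799}{25335}$ ($k = \left(-589\right) \left(- \frac{1}{1126}\right) + 311 \cdot \frac{1}{90} = \frac{589}{1126} + \frac{311}{90} = \frac{100799}{25335} \approx 3.9786$)
$l = 25$ ($l = 1 - -24 = 1 + 24 = 25$)
$k l = \frac{100799}{25335} \cdot 25 = \frac{503995}{5067}$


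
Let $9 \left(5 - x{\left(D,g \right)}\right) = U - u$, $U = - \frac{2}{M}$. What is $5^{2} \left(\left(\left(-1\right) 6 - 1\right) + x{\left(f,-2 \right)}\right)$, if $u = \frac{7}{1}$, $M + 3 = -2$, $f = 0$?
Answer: $- \frac{95}{3} \approx -31.667$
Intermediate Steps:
$M = -5$ ($M = -3 - 2 = -5$)
$U = \frac{2}{5}$ ($U = - \frac{2}{-5} = \left(-2\right) \left(- \frac{1}{5}\right) = \frac{2}{5} \approx 0.4$)
$u = 7$ ($u = 7 \cdot 1 = 7$)
$x{\left(D,g \right)} = \frac{86}{15}$ ($x{\left(D,g \right)} = 5 - \frac{\frac{2}{5} - 7}{9} = 5 - - \frac{11}{15} = 5 + \frac{11}{15} = \frac{86}{15}$)
$5^{2} \left(\left(\left(-1\right) 6 - 1\right) + x{\left(f,-2 \right)}\right) = 5^{2} \left(\left(\left(-1\right) 6 - 1\right) + \frac{86}{15}\right) = 25 \left(\left(-6 - 1\right) + \frac{86}{15}\right) = 25 \left(-7 + \frac{86}{15}\right) = 25 \left(- \frac{19}{15}\right) = - \frac{95}{3}$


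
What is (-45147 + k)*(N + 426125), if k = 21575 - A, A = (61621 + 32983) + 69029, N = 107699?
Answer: -99934521920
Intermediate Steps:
A = 163633 (A = 94604 + 69029 = 163633)
k = -142058 (k = 21575 - 1*163633 = 21575 - 163633 = -142058)
(-45147 + k)*(N + 426125) = (-45147 - 142058)*(107699 + 426125) = -187205*533824 = -99934521920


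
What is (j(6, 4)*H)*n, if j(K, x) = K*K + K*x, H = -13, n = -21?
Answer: 16380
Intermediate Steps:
j(K, x) = K² + K*x
(j(6, 4)*H)*n = ((6*(6 + 4))*(-13))*(-21) = ((6*10)*(-13))*(-21) = (60*(-13))*(-21) = -780*(-21) = 16380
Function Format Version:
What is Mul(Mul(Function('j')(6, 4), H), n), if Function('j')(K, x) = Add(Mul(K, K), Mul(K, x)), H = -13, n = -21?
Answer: 16380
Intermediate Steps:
Function('j')(K, x) = Add(Pow(K, 2), Mul(K, x))
Mul(Mul(Function('j')(6, 4), H), n) = Mul(Mul(Mul(6, Add(6, 4)), -13), -21) = Mul(Mul(Mul(6, 10), -13), -21) = Mul(Mul(60, -13), -21) = Mul(-780, -21) = 16380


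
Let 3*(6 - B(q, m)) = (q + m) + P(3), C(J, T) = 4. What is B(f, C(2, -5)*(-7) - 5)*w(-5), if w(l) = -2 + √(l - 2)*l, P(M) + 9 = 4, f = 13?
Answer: -86/3 - 215*I*√7/3 ≈ -28.667 - 189.61*I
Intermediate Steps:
P(M) = -5 (P(M) = -9 + 4 = -5)
B(q, m) = 23/3 - m/3 - q/3 (B(q, m) = 6 - ((q + m) - 5)/3 = 6 - ((m + q) - 5)/3 = 6 - (-5 + m + q)/3 = 6 + (5/3 - m/3 - q/3) = 23/3 - m/3 - q/3)
w(l) = -2 + l*√(-2 + l) (w(l) = -2 + √(-2 + l)*l = -2 + l*√(-2 + l))
B(f, C(2, -5)*(-7) - 5)*w(-5) = (23/3 - (4*(-7) - 5)/3 - ⅓*13)*(-2 - 5*√(-2 - 5)) = (23/3 - (-28 - 5)/3 - 13/3)*(-2 - 5*I*√7) = (23/3 - ⅓*(-33) - 13/3)*(-2 - 5*I*√7) = (23/3 + 11 - 13/3)*(-2 - 5*I*√7) = 43*(-2 - 5*I*√7)/3 = -86/3 - 215*I*√7/3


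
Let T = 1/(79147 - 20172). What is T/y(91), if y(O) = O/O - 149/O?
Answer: -13/488650 ≈ -2.6604e-5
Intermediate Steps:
y(O) = 1 - 149/O
T = 1/58975 ≈ 1.6956e-5
T/y(91) = 1/(58975*(((-149 + 91)/91))) = 1/(58975*(((1/91)*(-58)))) = 1/(58975*(-58/91)) = (1/58975)*(-91/58) = -13/488650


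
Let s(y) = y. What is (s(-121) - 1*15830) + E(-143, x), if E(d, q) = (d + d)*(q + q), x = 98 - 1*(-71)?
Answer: -112619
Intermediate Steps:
x = 169 (x = 98 + 71 = 169)
E(d, q) = 4*d*q (E(d, q) = (2*d)*(2*q) = 4*d*q)
(s(-121) - 1*15830) + E(-143, x) = (-121 - 1*15830) + 4*(-143)*169 = (-121 - 15830) - 96668 = -15951 - 96668 = -112619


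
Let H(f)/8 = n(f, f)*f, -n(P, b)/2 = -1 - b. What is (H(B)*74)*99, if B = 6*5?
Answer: 109010880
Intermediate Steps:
B = 30
n(P, b) = 2 + 2*b (n(P, b) = -2*(-1 - b) = 2 + 2*b)
H(f) = 8*f*(2 + 2*f) (H(f) = 8*((2 + 2*f)*f) = 8*(f*(2 + 2*f)) = 8*f*(2 + 2*f))
(H(B)*74)*99 = ((16*30*(1 + 30))*74)*99 = ((16*30*31)*74)*99 = (14880*74)*99 = 1101120*99 = 109010880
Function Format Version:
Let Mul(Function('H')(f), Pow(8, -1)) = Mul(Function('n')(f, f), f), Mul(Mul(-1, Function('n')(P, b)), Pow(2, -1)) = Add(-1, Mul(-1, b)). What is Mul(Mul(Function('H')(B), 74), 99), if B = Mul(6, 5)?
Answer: 109010880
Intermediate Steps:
B = 30
Function('n')(P, b) = Add(2, Mul(2, b)) (Function('n')(P, b) = Mul(-2, Add(-1, Mul(-1, b))) = Add(2, Mul(2, b)))
Function('H')(f) = Mul(8, f, Add(2, Mul(2, f))) (Function('H')(f) = Mul(8, Mul(Add(2, Mul(2, f)), f)) = Mul(8, Mul(f, Add(2, Mul(2, f)))) = Mul(8, f, Add(2, Mul(2, f))))
Mul(Mul(Function('H')(B), 74), 99) = Mul(Mul(Mul(16, 30, Add(1, 30)), 74), 99) = Mul(Mul(Mul(16, 30, 31), 74), 99) = Mul(Mul(14880, 74), 99) = Mul(1101120, 99) = 109010880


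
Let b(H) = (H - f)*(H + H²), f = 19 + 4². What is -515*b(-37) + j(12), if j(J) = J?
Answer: 49390572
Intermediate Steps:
f = 35 (f = 19 + 16 = 35)
b(H) = (-35 + H)*(H + H²) (b(H) = (H - 1*35)*(H + H²) = (H - 35)*(H + H²) = (-35 + H)*(H + H²))
-515*b(-37) + j(12) = -(-19055)*(-35 + (-37)² - 34*(-37)) + 12 = -(-19055)*(-35 + 1369 + 1258) + 12 = -(-19055)*2592 + 12 = -515*(-95904) + 12 = 49390560 + 12 = 49390572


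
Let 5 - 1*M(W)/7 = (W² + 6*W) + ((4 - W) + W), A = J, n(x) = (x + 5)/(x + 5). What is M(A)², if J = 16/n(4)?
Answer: 6036849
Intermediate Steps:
n(x) = 1 (n(x) = (5 + x)/(5 + x) = 1)
J = 16 (J = 16/1 = 16*1 = 16)
A = 16
M(W) = 7 - 42*W - 7*W² (M(W) = 35 - 7*((W² + 6*W) + ((4 - W) + W)) = 35 - 7*((W² + 6*W) + 4) = 35 - 7*(4 + W² + 6*W) = 35 + (-28 - 42*W - 7*W²) = 7 - 42*W - 7*W²)
M(A)² = (7 - 42*16 - 7*16²)² = (7 - 672 - 7*256)² = (7 - 672 - 1792)² = (-2457)² = 6036849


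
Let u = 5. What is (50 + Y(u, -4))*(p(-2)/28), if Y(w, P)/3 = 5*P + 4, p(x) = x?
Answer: -⅐ ≈ -0.14286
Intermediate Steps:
Y(w, P) = 12 + 15*P (Y(w, P) = 3*(5*P + 4) = 3*(4 + 5*P) = 12 + 15*P)
(50 + Y(u, -4))*(p(-2)/28) = (50 + (12 + 15*(-4)))*(-2/28) = (50 + (12 - 60))*(-2*1/28) = (50 - 48)*(-1/14) = 2*(-1/14) = -⅐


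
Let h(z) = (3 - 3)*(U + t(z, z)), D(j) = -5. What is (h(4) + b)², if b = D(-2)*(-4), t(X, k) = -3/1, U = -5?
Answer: 400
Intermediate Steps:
t(X, k) = -3 (t(X, k) = -3*1 = -3)
b = 20 (b = -5*(-4) = 20)
h(z) = 0 (h(z) = (3 - 3)*(-5 - 3) = 0*(-8) = 0)
(h(4) + b)² = (0 + 20)² = 20² = 400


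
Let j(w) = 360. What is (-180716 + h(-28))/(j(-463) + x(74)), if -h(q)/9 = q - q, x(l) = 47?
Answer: -180716/407 ≈ -444.02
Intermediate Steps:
h(q) = 0 (h(q) = -9*(q - q) = -9*0 = 0)
(-180716 + h(-28))/(j(-463) + x(74)) = (-180716 + 0)/(360 + 47) = -180716/407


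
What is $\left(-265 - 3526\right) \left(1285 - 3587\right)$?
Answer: $8726882$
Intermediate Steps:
$\left(-265 - 3526\right) \left(1285 - 3587\right) = \left(-3791\right) \left(-2302\right) = 8726882$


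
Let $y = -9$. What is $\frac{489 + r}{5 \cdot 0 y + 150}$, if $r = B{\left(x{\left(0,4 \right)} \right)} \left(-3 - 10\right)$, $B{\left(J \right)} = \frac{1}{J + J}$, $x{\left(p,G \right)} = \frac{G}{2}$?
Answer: $\frac{1943}{600} \approx 3.2383$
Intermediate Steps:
$x{\left(p,G \right)} = \frac{G}{2}$ ($x{\left(p,G \right)} = G \frac{1}{2} = \frac{G}{2}$)
$B{\left(J \right)} = \frac{1}{2 J}$
$r = - \frac{13}{4}$ ($r = \frac{1}{2 \cdot \frac{1}{2} \cdot 4} \left(-3 - 10\right) = \frac{1}{2 \cdot 2} \left(-13\right) = \frac{1}{2} \cdot \frac{1}{2} \left(-13\right) = \frac{1}{4} \left(-13\right) = - \frac{13}{4} \approx -3.25$)
$\frac{489 + r}{5 \cdot 0 y + 150} = \frac{489 - \frac{13}{4}}{5 \cdot 0 \left(-9\right) + 150} = \frac{1943}{4 \left(0 \left(-9\right) + 150\right)} = \frac{1943}{4 \left(0 + 150\right)} = \frac{1943}{4 \cdot 150} = \frac{1943}{4} \cdot \frac{1}{150} = \frac{1943}{600}$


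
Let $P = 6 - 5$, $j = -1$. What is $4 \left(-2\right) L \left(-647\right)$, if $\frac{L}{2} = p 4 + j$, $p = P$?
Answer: $31056$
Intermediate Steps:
$P = 1$ ($P = 6 - 5 = 1$)
$p = 1$
$L = 6$ ($L = 2 \left(1 \cdot 4 - 1\right) = 2 \left(4 - 1\right) = 2 \cdot 3 = 6$)
$4 \left(-2\right) L \left(-647\right) = 4 \left(-2\right) 6 \left(-647\right) = \left(-8\right) 6 \left(-647\right) = \left(-48\right) \left(-647\right) = 31056$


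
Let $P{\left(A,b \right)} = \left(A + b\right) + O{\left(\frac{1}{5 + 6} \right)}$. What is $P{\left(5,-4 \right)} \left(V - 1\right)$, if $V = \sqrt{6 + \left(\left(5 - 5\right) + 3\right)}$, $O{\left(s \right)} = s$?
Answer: $\frac{24}{11} \approx 2.1818$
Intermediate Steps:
$P{\left(A,b \right)} = \frac{1}{11} + A + b$ ($P{\left(A,b \right)} = \left(A + b\right) + \frac{1}{5 + 6} = \left(A + b\right) + \frac{1}{11} = \frac{1}{11} + A + b$)
$V = 3$ ($V = \sqrt{6 + \left(0 + 3\right)} = \sqrt{6 + 3} = \sqrt{9} = 3$)
$P{\left(5,-4 \right)} \left(V - 1\right) = \left(\frac{1}{11} + 5 - 4\right) \left(3 - 1\right) = \frac{12}{11} \cdot 2 = \frac{24}{11}$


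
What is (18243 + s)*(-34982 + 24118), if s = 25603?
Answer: -476342944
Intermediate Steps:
(18243 + s)*(-34982 + 24118) = (18243 + 25603)*(-34982 + 24118) = 43846*(-10864) = -476342944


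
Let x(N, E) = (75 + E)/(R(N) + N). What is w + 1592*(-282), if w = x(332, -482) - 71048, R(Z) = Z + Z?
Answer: -517912439/996 ≈ -5.1999e+5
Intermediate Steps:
R(Z) = 2*Z
x(N, E) = (75 + E)/(3*N) (x(N, E) = (75 + E)/(2*N + N) = (75 + E)/((3*N)) = (75 + E)*(1/(3*N)) = (75 + E)/(3*N))
w = -70764215/996 (w = (⅓)*(75 - 482)/332 - 71048 = (⅓)*(1/332)*(-407) - 71048 = -407/996 - 71048 = -70764215/996 ≈ -71048.)
w + 1592*(-282) = -70764215/996 + 1592*(-282) = -70764215/996 - 448944 = -517912439/996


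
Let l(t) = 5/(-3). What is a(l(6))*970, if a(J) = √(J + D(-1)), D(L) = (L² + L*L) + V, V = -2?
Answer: 970*I*√15/3 ≈ 1252.3*I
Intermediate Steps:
l(t) = -5/3 (l(t) = 5*(-⅓) = -5/3)
D(L) = -2 + 2*L² (D(L) = (L² + L*L) - 2 = (L² + L²) - 2 = 2*L² - 2 = -2 + 2*L²)
a(J) = √J (a(J) = √(J + (-2 + 2*(-1)²)) = √(J + (-2 + 2*1)) = √(J + (-2 + 2)) = √(J + 0) = √J)
a(l(6))*970 = √(-5/3)*970 = (I*√15/3)*970 = 970*I*√15/3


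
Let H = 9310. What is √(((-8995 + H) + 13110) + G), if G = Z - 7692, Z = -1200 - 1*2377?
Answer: 14*√11 ≈ 46.433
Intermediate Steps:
Z = -3577 (Z = -1200 - 2377 = -3577)
G = -11269 (G = -3577 - 7692 = -11269)
√(((-8995 + H) + 13110) + G) = √(((-8995 + 9310) + 13110) - 11269) = √((315 + 13110) - 11269) = √(13425 - 11269) = √2156 = 14*√11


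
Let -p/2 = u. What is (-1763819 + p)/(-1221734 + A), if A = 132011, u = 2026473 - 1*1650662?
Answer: 2515441/1089723 ≈ 2.3083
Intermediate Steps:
u = 375811 (u = 2026473 - 1650662 = 375811)
p = -751622 (p = -2*375811 = -751622)
(-1763819 + p)/(-1221734 + A) = (-1763819 - 751622)/(-1221734 + 132011) = -2515441/(-1089723) = -2515441*(-1/1089723) = 2515441/1089723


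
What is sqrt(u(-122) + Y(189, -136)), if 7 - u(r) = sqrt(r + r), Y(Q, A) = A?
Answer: sqrt(-129 - 2*I*sqrt(61)) ≈ 0.6864 - 11.379*I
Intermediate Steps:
u(r) = 7 - sqrt(2)*sqrt(r) (u(r) = 7 - sqrt(r + r) = 7 - sqrt(2*r) = 7 - sqrt(2)*sqrt(r))
sqrt(u(-122) + Y(189, -136)) = sqrt((7 - sqrt(2)*sqrt(-122)) - 136) = sqrt((7 - sqrt(2)*I*sqrt(122)) - 136) = sqrt((7 - 2*I*sqrt(61)) - 136) = sqrt(-129 - 2*I*sqrt(61))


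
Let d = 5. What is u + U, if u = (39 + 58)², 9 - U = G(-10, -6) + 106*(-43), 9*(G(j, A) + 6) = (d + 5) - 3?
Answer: 125831/9 ≈ 13981.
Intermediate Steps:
G(j, A) = -47/9 (G(j, A) = -6 + ((5 + 5) - 3)/9 = -6 + (10 - 3)/9 = -6 + (⅑)*7 = -6 + 7/9 = -47/9)
U = 41150/9 (U = 9 - (-47/9 + 106*(-43)) = 9 - (-47/9 - 4558) = 9 - 1*(-41069/9) = 9 + 41069/9 = 41150/9 ≈ 4572.2)
u = 9409 (u = 97² = 9409)
u + U = 9409 + 41150/9 = 125831/9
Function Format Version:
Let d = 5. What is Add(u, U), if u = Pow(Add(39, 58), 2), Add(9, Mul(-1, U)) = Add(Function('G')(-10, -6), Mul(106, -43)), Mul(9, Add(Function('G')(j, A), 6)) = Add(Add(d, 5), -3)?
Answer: Rational(125831, 9) ≈ 13981.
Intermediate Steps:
Function('G')(j, A) = Rational(-47, 9) (Function('G')(j, A) = Add(-6, Mul(Rational(1, 9), Add(Add(5, 5), -3))) = Add(-6, Mul(Rational(1, 9), Add(10, -3))) = Add(-6, Mul(Rational(1, 9), 7)) = Add(-6, Rational(7, 9)) = Rational(-47, 9))
U = Rational(41150, 9) (U = Add(9, Mul(-1, Add(Rational(-47, 9), Mul(106, -43)))) = Add(9, Mul(-1, Add(Rational(-47, 9), -4558))) = Add(9, Mul(-1, Rational(-41069, 9))) = Add(9, Rational(41069, 9)) = Rational(41150, 9) ≈ 4572.2)
u = 9409 (u = Pow(97, 2) = 9409)
Add(u, U) = Add(9409, Rational(41150, 9)) = Rational(125831, 9)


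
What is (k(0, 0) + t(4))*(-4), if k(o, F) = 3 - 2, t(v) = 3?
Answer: -16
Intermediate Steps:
k(o, F) = 1
(k(0, 0) + t(4))*(-4) = (1 + 3)*(-4) = 4*(-4) = -16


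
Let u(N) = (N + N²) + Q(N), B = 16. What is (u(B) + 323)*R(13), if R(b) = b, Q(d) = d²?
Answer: 11063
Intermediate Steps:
u(N) = N + 2*N² (u(N) = (N + N²) + N² = N + 2*N²)
(u(B) + 323)*R(13) = (16*(1 + 2*16) + 323)*13 = (16*(1 + 32) + 323)*13 = (16*33 + 323)*13 = (528 + 323)*13 = 851*13 = 11063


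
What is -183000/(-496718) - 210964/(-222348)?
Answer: 18184912519/13805531733 ≈ 1.3172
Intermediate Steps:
-183000/(-496718) - 210964/(-222348) = -183000*(-1/496718) - 210964*(-1/222348) = 91500/248359 + 52741/55587 = 18184912519/13805531733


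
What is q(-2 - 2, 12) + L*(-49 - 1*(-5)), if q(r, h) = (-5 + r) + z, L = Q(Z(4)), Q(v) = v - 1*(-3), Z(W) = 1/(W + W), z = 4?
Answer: -285/2 ≈ -142.50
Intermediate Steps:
Z(W) = 1/(2*W)
Q(v) = 3 + v (Q(v) = v + 3 = 3 + v)
L = 25/8 (L = 3 + (½)/4 = 3 + (½)*(¼) = 3 + ⅛ = 25/8 ≈ 3.1250)
q(r, h) = -1 + r (q(r, h) = (-5 + r) + 4 = -1 + r)
q(-2 - 2, 12) + L*(-49 - 1*(-5)) = (-1 + (-2 - 2)) + 25*(-49 - 1*(-5))/8 = (-1 - 4) + 25*(-49 + 5)/8 = -5 + (25/8)*(-44) = -5 - 275/2 = -285/2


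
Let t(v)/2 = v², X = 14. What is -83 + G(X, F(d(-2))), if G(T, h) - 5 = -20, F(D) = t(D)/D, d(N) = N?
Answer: -98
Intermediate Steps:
t(v) = 2*v²
F(D) = 2*D (F(D) = (2*D²)/D = 2*D)
G(T, h) = -15 (G(T, h) = 5 - 20 = -15)
-83 + G(X, F(d(-2))) = -83 - 15 = -98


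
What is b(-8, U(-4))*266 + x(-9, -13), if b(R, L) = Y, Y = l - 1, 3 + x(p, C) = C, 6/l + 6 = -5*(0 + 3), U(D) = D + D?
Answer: -358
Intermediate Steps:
U(D) = 2*D
l = -2/7 (l = 6/(-6 - 5*(0 + 3)) = 6/(-6 - 5*3) = 6/(-6 - 15) = 6/(-21) = 6*(-1/21) = -2/7 ≈ -0.28571)
x(p, C) = -3 + C
Y = -9/7 (Y = -2/7 - 1 = -9/7 ≈ -1.2857)
b(R, L) = -9/7
b(-8, U(-4))*266 + x(-9, -13) = -9/7*266 + (-3 - 13) = -342 - 16 = -358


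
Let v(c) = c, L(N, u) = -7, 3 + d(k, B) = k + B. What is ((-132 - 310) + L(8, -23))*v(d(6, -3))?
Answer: 0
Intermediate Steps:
d(k, B) = -3 + B + k (d(k, B) = -3 + (k + B) = -3 + (B + k) = -3 + B + k)
((-132 - 310) + L(8, -23))*v(d(6, -3)) = ((-132 - 310) - 7)*(-3 - 3 + 6) = (-442 - 7)*0 = -449*0 = 0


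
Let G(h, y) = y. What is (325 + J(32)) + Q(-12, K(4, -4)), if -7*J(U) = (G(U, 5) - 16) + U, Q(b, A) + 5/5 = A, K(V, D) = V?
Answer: 325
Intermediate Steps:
Q(b, A) = -1 + A
J(U) = 11/7 - U/7 (J(U) = -((5 - 16) + U)/7 = -(-11 + U)/7 = 11/7 - U/7)
(325 + J(32)) + Q(-12, K(4, -4)) = (325 + (11/7 - 1/7*32)) + (-1 + 4) = (325 + (11/7 - 32/7)) + 3 = (325 - 3) + 3 = 322 + 3 = 325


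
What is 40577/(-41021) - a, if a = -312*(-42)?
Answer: -537579761/41021 ≈ -13105.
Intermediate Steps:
a = 13104
40577/(-41021) - a = 40577/(-41021) - 1*13104 = 40577*(-1/41021) - 13104 = -40577/41021 - 13104 = -537579761/41021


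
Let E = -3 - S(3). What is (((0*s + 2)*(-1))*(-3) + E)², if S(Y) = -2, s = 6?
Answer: 25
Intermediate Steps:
E = -1 (E = -3 - 1*(-2) = -3 + 2 = -1)
(((0*s + 2)*(-1))*(-3) + E)² = (((0*6 + 2)*(-1))*(-3) - 1)² = (((0 + 2)*(-1))*(-3) - 1)² = ((2*(-1))*(-3) - 1)² = (-2*(-3) - 1)² = (6 - 1)² = 5² = 25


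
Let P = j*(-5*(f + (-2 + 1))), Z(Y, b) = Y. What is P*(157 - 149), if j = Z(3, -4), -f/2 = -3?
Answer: -600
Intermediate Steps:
f = 6 (f = -2*(-3) = 6)
j = 3
P = -75 (P = 3*(-5*(6 + (-2 + 1))) = 3*(-5*(6 - 1)) = 3*(-5*5) = 3*(-25) = -75)
P*(157 - 149) = -75*(157 - 149) = -75*8 = -600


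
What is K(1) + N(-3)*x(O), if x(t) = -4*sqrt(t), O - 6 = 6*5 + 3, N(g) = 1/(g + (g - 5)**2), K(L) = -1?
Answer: -1 - 4*sqrt(39)/61 ≈ -1.4095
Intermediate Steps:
N(g) = 1/(g + (-5 + g)**2)
O = 39 (O = 6 + (6*5 + 3) = 6 + (30 + 3) = 6 + 33 = 39)
K(1) + N(-3)*x(O) = -1 + (-4*sqrt(39))/(-3 + (-5 - 3)**2) = -1 + (-4*sqrt(39))/(-3 + (-8)**2) = -1 + (-4*sqrt(39))/(-3 + 64) = -1 + (-4*sqrt(39))/61 = -1 - 4*sqrt(39)/61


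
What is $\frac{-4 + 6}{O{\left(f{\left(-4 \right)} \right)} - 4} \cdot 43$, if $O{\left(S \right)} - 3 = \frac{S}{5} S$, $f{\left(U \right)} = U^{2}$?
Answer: $\frac{430}{251} \approx 1.7131$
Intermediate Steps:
$O{\left(S \right)} = 3 + \frac{S^{2}}{5}$ ($O{\left(S \right)} = 3 + \frac{S}{5} S = 3 + \frac{S^{2}}{5}$)
$\frac{-4 + 6}{O{\left(f{\left(-4 \right)} \right)} - 4} \cdot 43 = \frac{-4 + 6}{\left(3 + \frac{\left(\left(-4\right)^{2}\right)^{2}}{5}\right) - 4} \cdot 43 = \frac{2}{\left(3 + \frac{16^{2}}{5}\right) - 4} \cdot 43 = \frac{2}{\left(3 + \frac{1}{5} \cdot 256\right) - 4} \cdot 43 = \frac{2}{\left(3 + \frac{256}{5}\right) - 4} \cdot 43 = \frac{2}{\frac{271}{5} - 4} \cdot 43 = \frac{2}{\frac{251}{5}} \cdot 43 = 2 \cdot \frac{5}{251} \cdot 43 = \frac{10}{251} \cdot 43 = \frac{430}{251}$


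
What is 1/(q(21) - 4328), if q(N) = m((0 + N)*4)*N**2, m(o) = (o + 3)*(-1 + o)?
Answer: 1/3180133 ≈ 3.1445e-7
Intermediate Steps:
m(o) = (-1 + o)*(3 + o) (m(o) = (3 + o)*(-1 + o) = (-1 + o)*(3 + o))
q(N) = N**2*(-3 + 8*N + 16*N**2) (q(N) = (-3 + ((0 + N)*4)**2 + 2*((0 + N)*4))*N**2 = (-3 + (N*4)**2 + 2*(N*4))*N**2 = (-3 + (4*N)**2 + 2*(4*N))*N**2 = (-3 + 16*N**2 + 8*N)*N**2 = (-3 + 8*N + 16*N**2)*N**2 = N**2*(-3 + 8*N + 16*N**2))
1/(q(21) - 4328) = 1/(21**2*(-3 + 8*21 + 16*21**2) - 4328) = 1/(441*(-3 + 168 + 16*441) - 4328) = 1/(441*(-3 + 168 + 7056) - 4328) = 1/(441*7221 - 4328) = 1/(3184461 - 4328) = 1/3180133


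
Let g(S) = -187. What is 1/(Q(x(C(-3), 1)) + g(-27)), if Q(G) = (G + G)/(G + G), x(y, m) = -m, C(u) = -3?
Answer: -1/186 ≈ -0.0053763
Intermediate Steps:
Q(G) = 1 (Q(G) = (2*G)/((2*G)) = (2*G)*(1/(2*G)) = 1)
1/(Q(x(C(-3), 1)) + g(-27)) = 1/(1 - 187) = 1/(-186) = -1/186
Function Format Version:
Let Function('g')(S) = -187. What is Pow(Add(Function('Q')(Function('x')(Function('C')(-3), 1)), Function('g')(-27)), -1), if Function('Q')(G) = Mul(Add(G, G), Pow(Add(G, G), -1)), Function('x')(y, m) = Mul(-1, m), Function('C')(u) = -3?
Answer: Rational(-1, 186) ≈ -0.0053763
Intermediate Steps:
Function('Q')(G) = 1 (Function('Q')(G) = Mul(Mul(2, G), Pow(Mul(2, G), -1)) = Mul(Mul(2, G), Mul(Rational(1, 2), Pow(G, -1))) = 1)
Pow(Add(Function('Q')(Function('x')(Function('C')(-3), 1)), Function('g')(-27)), -1) = Pow(Add(1, -187), -1) = Pow(-186, -1) = Rational(-1, 186)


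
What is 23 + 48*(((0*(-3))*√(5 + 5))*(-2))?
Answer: 23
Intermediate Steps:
23 + 48*(((0*(-3))*√(5 + 5))*(-2)) = 23 + 48*((0*√10)*(-2)) = 23 + 48*(0*(-2)) = 23 + 48*0 = 23 + 0 = 23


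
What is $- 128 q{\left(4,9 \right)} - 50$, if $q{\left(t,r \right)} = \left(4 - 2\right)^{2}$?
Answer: $-562$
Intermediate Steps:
$q{\left(t,r \right)} = 4$ ($q{\left(t,r \right)} = 2^{2} = 4$)
$- 128 q{\left(4,9 \right)} - 50 = \left(-128\right) 4 - 50 = -512 - 50 = -562$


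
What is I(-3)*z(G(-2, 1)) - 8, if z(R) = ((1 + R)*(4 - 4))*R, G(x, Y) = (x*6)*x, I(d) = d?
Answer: -8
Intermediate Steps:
G(x, Y) = 6*x² (G(x, Y) = (6*x)*x = 6*x²)
z(R) = 0 (z(R) = ((1 + R)*0)*R = 0*R = 0)
I(-3)*z(G(-2, 1)) - 8 = -3*0 - 8 = 0 - 8 = -8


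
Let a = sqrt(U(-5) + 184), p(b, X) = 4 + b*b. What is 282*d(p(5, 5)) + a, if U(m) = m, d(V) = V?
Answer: 8178 + sqrt(179) ≈ 8191.4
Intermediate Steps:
p(b, X) = 4 + b**2
a = sqrt(179) (a = sqrt(-5 + 184) = sqrt(179) ≈ 13.379)
282*d(p(5, 5)) + a = 282*(4 + 5**2) + sqrt(179) = 282*(4 + 25) + sqrt(179) = 282*29 + sqrt(179) = 8178 + sqrt(179)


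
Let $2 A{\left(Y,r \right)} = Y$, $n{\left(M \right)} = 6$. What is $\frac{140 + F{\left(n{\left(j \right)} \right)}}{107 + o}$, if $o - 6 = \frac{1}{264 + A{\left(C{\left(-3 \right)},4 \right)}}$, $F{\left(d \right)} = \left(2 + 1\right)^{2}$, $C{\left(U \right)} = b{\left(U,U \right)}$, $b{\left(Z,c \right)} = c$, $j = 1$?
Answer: $\frac{78225}{59327} \approx 1.3185$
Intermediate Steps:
$C{\left(U \right)} = U$
$A{\left(Y,r \right)} = \frac{Y}{2}$
$F{\left(d \right)} = 9$ ($F{\left(d \right)} = 3^{2} = 9$)
$o = \frac{3152}{525}$ ($o = 6 + \frac{1}{264 + \frac{1}{2} \left(-3\right)} = 6 + \frac{1}{264 - \frac{3}{2}} = 6 + \frac{1}{\frac{525}{2}} = 6 + \frac{2}{525} = \frac{3152}{525} \approx 6.0038$)
$\frac{140 + F{\left(n{\left(j \right)} \right)}}{107 + o} = \frac{140 + 9}{107 + \frac{3152}{525}} = \frac{149}{\frac{59327}{525}} = 149 \cdot \frac{525}{59327} = \frac{78225}{59327}$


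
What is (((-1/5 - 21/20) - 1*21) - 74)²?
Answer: 148225/16 ≈ 9264.1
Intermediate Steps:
(((-1/5 - 21/20) - 1*21) - 74)² = (((-1*⅕ - 21*1/20) - 21) - 74)² = (((-⅕ - 21/20) - 21) - 74)² = ((-5/4 - 21) - 74)² = (-89/4 - 74)² = (-385/4)² = 148225/16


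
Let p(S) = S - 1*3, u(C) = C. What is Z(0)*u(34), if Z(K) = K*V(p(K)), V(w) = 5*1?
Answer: 0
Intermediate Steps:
p(S) = -3 + S (p(S) = S - 3 = -3 + S)
V(w) = 5
Z(K) = 5*K (Z(K) = K*5 = 5*K)
Z(0)*u(34) = (5*0)*34 = 0*34 = 0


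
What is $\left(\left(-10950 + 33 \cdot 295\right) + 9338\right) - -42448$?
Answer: $50571$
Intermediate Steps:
$\left(\left(-10950 + 33 \cdot 295\right) + 9338\right) - -42448 = \left(\left(-10950 + 9735\right) + 9338\right) + 42448 = \left(-1215 + 9338\right) + 42448 = 8123 + 42448 = 50571$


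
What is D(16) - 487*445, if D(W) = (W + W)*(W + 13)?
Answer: -215787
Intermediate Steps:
D(W) = 2*W*(13 + W) (D(W) = (2*W)*(13 + W) = 2*W*(13 + W))
D(16) - 487*445 = 2*16*(13 + 16) - 487*445 = 2*16*29 - 216715 = 928 - 216715 = -215787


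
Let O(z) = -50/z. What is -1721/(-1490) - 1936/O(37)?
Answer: 10681773/7450 ≈ 1433.8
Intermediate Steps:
-1721/(-1490) - 1936/O(37) = -1721/(-1490) - 1936/((-50/37)) = -1721*(-1/1490) - 1936/((-50*1/37)) = 1721/1490 - 1936/(-50/37) = 1721/1490 - 1936*(-37/50) = 1721/1490 + 35816/25 = 10681773/7450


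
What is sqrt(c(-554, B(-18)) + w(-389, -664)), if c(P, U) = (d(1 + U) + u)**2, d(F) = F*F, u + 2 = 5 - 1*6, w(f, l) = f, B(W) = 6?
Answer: sqrt(1727) ≈ 41.557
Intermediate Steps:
u = -3 (u = -2 + (5 - 1*6) = -2 + (5 - 6) = -2 - 1 = -3)
d(F) = F**2
c(P, U) = (-3 + (1 + U)**2)**2 (c(P, U) = ((1 + U)**2 - 3)**2 = (-3 + (1 + U)**2)**2)
sqrt(c(-554, B(-18)) + w(-389, -664)) = sqrt((-3 + (1 + 6)**2)**2 - 389) = sqrt((-3 + 7**2)**2 - 389) = sqrt((-3 + 49)**2 - 389) = sqrt(46**2 - 389) = sqrt(2116 - 389) = sqrt(1727)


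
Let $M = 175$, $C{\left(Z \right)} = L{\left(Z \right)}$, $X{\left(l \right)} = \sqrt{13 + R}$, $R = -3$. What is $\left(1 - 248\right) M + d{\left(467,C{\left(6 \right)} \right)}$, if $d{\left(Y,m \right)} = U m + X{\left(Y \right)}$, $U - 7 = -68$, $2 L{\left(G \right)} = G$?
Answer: $-43408 + \sqrt{10} \approx -43405.0$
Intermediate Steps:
$L{\left(G \right)} = \frac{G}{2}$
$X{\left(l \right)} = \sqrt{10}$ ($X{\left(l \right)} = \sqrt{13 - 3} = \sqrt{10}$)
$C{\left(Z \right)} = \frac{Z}{2}$
$U = -61$ ($U = 7 - 68 = -61$)
$d{\left(Y,m \right)} = \sqrt{10} - 61 m$ ($d{\left(Y,m \right)} = - 61 m + \sqrt{10} = \sqrt{10} - 61 m$)
$\left(1 - 248\right) M + d{\left(467,C{\left(6 \right)} \right)} = \left(1 - 248\right) 175 + \left(\sqrt{10} - 61 \cdot \frac{1}{2} \cdot 6\right) = \left(-247\right) 175 + \left(\sqrt{10} - 183\right) = -43225 - \left(183 - \sqrt{10}\right) = -43408 + \sqrt{10}$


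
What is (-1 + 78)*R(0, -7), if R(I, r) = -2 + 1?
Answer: -77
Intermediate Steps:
R(I, r) = -1
(-1 + 78)*R(0, -7) = (-1 + 78)*(-1) = 77*(-1) = -77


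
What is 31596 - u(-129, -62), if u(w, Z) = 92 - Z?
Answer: 31442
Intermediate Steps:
31596 - u(-129, -62) = 31596 - (92 - 1*(-62)) = 31596 - (92 + 62) = 31596 - 1*154 = 31596 - 154 = 31442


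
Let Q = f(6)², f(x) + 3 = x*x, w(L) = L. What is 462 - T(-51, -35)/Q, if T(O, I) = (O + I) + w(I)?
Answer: 4159/9 ≈ 462.11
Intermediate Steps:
T(O, I) = O + 2*I (T(O, I) = (O + I) + I = (I + O) + I = O + 2*I)
f(x) = -3 + x² (f(x) = -3 + x*x = -3 + x²)
Q = 1089 (Q = (-3 + 6²)² = (-3 + 36)² = 33² = 1089)
462 - T(-51, -35)/Q = 462 - (-51 + 2*(-35))/1089 = 462 - (-51 - 70)/1089 = 462 - (-121)/1089 = 462 - 1*(-⅑) = 462 + ⅑ = 4159/9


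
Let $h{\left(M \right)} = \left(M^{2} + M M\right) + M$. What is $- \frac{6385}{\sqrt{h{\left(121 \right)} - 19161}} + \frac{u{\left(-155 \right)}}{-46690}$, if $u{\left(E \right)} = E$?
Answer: $\frac{31}{9338} - \frac{6385 \sqrt{1138}}{3414} \approx -63.088$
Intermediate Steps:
$h{\left(M \right)} = M + 2 M^{2}$ ($h{\left(M \right)} = \left(M^{2} + M^{2}\right) + M = 2 M^{2} + M = M + 2 M^{2}$)
$- \frac{6385}{\sqrt{h{\left(121 \right)} - 19161}} + \frac{u{\left(-155 \right)}}{-46690} = - \frac{6385}{\sqrt{121 \left(1 + 2 \cdot 121\right) - 19161}} - \frac{155}{-46690} = - \frac{6385}{\sqrt{121 \left(1 + 242\right) - 19161}} - - \frac{31}{9338} = - \frac{6385}{\sqrt{121 \cdot 243 - 19161}} + \frac{31}{9338} = - \frac{6385}{\sqrt{29403 - 19161}} + \frac{31}{9338} = - \frac{6385}{\sqrt{10242}} + \frac{31}{9338} = - \frac{6385}{3 \sqrt{1138}} + \frac{31}{9338} = - 6385 \frac{\sqrt{1138}}{3414} + \frac{31}{9338} = - \frac{6385 \sqrt{1138}}{3414} + \frac{31}{9338} = \frac{31}{9338} - \frac{6385 \sqrt{1138}}{3414}$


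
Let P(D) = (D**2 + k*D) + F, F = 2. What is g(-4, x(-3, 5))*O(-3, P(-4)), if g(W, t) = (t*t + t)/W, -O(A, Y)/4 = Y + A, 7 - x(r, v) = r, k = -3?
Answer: 2970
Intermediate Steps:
x(r, v) = 7 - r
P(D) = 2 + D**2 - 3*D (P(D) = (D**2 - 3*D) + 2 = 2 + D**2 - 3*D)
O(A, Y) = -4*A - 4*Y (O(A, Y) = -4*(Y + A) = -4*(A + Y) = -4*A - 4*Y)
g(W, t) = (t + t**2)/W (g(W, t) = (t**2 + t)/W = (t + t**2)/W)
g(-4, x(-3, 5))*O(-3, P(-4)) = ((7 - 1*(-3))*(1 + (7 - 1*(-3)))/(-4))*(-4*(-3) - 4*(2 + (-4)**2 - 3*(-4))) = ((7 + 3)*(-1/4)*(1 + (7 + 3)))*(12 - 4*(2 + 16 + 12)) = (10*(-1/4)*(1 + 10))*(12 - 4*30) = (10*(-1/4)*11)*(12 - 120) = -55/2*(-108) = 2970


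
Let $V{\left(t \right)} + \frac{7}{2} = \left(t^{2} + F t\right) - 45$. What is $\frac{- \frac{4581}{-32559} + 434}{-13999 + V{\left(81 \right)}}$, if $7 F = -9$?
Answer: $- \frac{65964206}{1153337457} \approx -0.057194$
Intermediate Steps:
$F = - \frac{9}{7}$ ($F = \frac{1}{7} \left(-9\right) = - \frac{9}{7} \approx -1.2857$)
$V{\left(t \right)} = - \frac{97}{2} + t^{2} - \frac{9 t}{7}$ ($V{\left(t \right)} = - \frac{7}{2} - \left(45 - t^{2} + \frac{9 t}{7}\right) = - \frac{97}{2} + t^{2} - \frac{9 t}{7}$)
$\frac{- \frac{4581}{-32559} + 434}{-13999 + V{\left(81 \right)}} = \frac{- \frac{4581}{-32559} + 434}{-13999 - \left(\frac{2137}{14} - 6561\right)} = \frac{\left(-4581\right) \left(- \frac{1}{32559}\right) + 434}{-13999 - - \frac{89717}{14}} = \frac{\frac{1527}{10853} + 434}{-13999 + \frac{89717}{14}} = \frac{4711729}{10853 \left(- \frac{106269}{14}\right)} = \frac{4711729}{10853} \left(- \frac{14}{106269}\right) = - \frac{65964206}{1153337457}$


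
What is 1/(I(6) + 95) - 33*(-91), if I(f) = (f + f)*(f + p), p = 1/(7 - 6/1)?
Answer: 537538/179 ≈ 3003.0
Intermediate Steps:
p = 1 (p = 1/(7 - 6*1) = 1/(7 - 6) = 1/1 = 1)
I(f) = 2*f*(1 + f) (I(f) = (f + f)*(f + 1) = (2*f)*(1 + f) = 2*f*(1 + f))
1/(I(6) + 95) - 33*(-91) = 1/(2*6*(1 + 6) + 95) - 33*(-91) = 1/(2*6*7 + 95) + 3003 = 1/(84 + 95) + 3003 = 1/179 + 3003 = 537538/179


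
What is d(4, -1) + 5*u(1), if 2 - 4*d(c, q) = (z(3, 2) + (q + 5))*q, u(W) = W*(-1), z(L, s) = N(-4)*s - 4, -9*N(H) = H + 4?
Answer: -9/2 ≈ -4.5000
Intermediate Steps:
N(H) = -4/9 - H/9 (N(H) = -(H + 4)/9 = -(4 + H)/9 = -4/9 - H/9)
z(L, s) = -4 (z(L, s) = (-4/9 - ⅑*(-4))*s - 4 = (-4/9 + 4/9)*s - 4 = 0*s - 4 = 0 - 4 = -4)
u(W) = -W
d(c, q) = ½ - q*(1 + q)/4 (d(c, q) = ½ - (-4 + (q + 5))*q/4 = ½ - (-4 + (5 + q))*q/4 = ½ - (1 + q)*q/4 = ½ - q*(1 + q)/4)
d(4, -1) + 5*u(1) = (½ - ¼*(-1) - ¼*(-1)²) + 5*(-1*1) = (½ + ¼ - ¼*1) + 5*(-1) = (½ + ¼ - ¼) - 5 = ½ - 5 = -9/2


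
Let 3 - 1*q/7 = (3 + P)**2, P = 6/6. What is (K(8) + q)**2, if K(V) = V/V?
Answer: 8100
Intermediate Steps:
P = 1 (P = 6*(1/6) = 1)
K(V) = 1
q = -91 (q = 21 - 7*(3 + 1)**2 = 21 - 7*4**2 = 21 - 7*16 = 21 - 112 = -91)
(K(8) + q)**2 = (1 - 91)**2 = (-90)**2 = 8100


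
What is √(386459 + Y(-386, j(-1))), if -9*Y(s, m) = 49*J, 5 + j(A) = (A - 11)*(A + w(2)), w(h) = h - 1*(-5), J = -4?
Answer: √3478327/3 ≈ 621.68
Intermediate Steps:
w(h) = 5 + h (w(h) = h + 5 = 5 + h)
j(A) = -5 + (-11 + A)*(7 + A) (j(A) = -5 + (A - 11)*(A + (5 + 2)) = -5 + (-11 + A)*(A + 7) = -5 + (-11 + A)*(7 + A))
Y(s, m) = 196/9 (Y(s, m) = -49*(-4)/9 = -⅑*(-196) = 196/9)
√(386459 + Y(-386, j(-1))) = √(386459 + 196/9) = √(3478327/9) = √3478327/3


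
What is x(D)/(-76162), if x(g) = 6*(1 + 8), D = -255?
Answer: -27/38081 ≈ -0.00070901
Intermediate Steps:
x(g) = 54 (x(g) = 6*9 = 54)
x(D)/(-76162) = 54/(-76162) = 54*(-1/76162) = -27/38081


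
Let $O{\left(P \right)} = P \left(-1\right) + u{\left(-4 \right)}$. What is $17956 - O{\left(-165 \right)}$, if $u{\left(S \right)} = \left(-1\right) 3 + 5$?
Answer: $17789$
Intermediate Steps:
$u{\left(S \right)} = 2$ ($u{\left(S \right)} = -3 + 5 = 2$)
$O{\left(P \right)} = 2 - P$ ($O{\left(P \right)} = P \left(-1\right) + 2 = - P + 2 = 2 - P$)
$17956 - O{\left(-165 \right)} = 17956 - \left(2 - -165\right) = 17956 - \left(2 + 165\right) = 17956 - 167 = 17789$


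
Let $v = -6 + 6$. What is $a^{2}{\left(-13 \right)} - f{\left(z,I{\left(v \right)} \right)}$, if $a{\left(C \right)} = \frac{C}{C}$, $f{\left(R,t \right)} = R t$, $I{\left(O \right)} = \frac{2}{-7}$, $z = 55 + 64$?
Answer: $35$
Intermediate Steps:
$v = 0$
$z = 119$
$I{\left(O \right)} = - \frac{2}{7}$ ($I{\left(O \right)} = 2 \left(- \frac{1}{7}\right) = - \frac{2}{7}$)
$a{\left(C \right)} = 1$
$a^{2}{\left(-13 \right)} - f{\left(z,I{\left(v \right)} \right)} = 1^{2} - 119 \left(- \frac{2}{7}\right) = 1 - -34 = 1 + 34 = 35$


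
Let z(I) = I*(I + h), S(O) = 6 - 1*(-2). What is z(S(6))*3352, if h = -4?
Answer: 107264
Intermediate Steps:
S(O) = 8 (S(O) = 6 + 2 = 8)
z(I) = I*(-4 + I) (z(I) = I*(I - 4) = I*(-4 + I))
z(S(6))*3352 = (8*(-4 + 8))*3352 = (8*4)*3352 = 32*3352 = 107264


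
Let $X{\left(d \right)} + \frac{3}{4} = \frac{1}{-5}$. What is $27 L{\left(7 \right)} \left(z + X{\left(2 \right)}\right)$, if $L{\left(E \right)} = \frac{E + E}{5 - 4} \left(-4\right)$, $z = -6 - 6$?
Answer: $\frac{97902}{5} \approx 19580.0$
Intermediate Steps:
$z = -12$
$X{\left(d \right)} = - \frac{19}{20}$ ($X{\left(d \right)} = - \frac{3}{4} + \frac{1}{-5} = - \frac{3}{4} - \frac{1}{5} = - \frac{19}{20}$)
$L{\left(E \right)} = - 8 E$ ($L{\left(E \right)} = \frac{2 E}{1} \left(-4\right) = 2 E 1 \left(-4\right) = 2 E \left(-4\right) = - 8 E$)
$27 L{\left(7 \right)} \left(z + X{\left(2 \right)}\right) = 27 \left(\left(-8\right) 7\right) \left(-12 - \frac{19}{20}\right) = 27 \left(-56\right) \left(- \frac{259}{20}\right) = \left(-1512\right) \left(- \frac{259}{20}\right) = \frac{97902}{5}$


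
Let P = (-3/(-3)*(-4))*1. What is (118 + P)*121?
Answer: 13794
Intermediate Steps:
P = -4 (P = (-3*(-⅓)*(-4))*1 = (1*(-4))*1 = -4*1 = -4)
(118 + P)*121 = (118 - 4)*121 = 114*121 = 13794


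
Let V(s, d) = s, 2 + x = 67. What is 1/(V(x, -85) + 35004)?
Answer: 1/35069 ≈ 2.8515e-5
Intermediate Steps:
x = 65 (x = -2 + 67 = 65)
1/(V(x, -85) + 35004) = 1/(65 + 35004) = 1/35069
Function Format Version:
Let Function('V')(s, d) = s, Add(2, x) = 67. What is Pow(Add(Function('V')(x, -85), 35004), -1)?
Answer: Rational(1, 35069) ≈ 2.8515e-5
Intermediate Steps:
x = 65 (x = Add(-2, 67) = 65)
Pow(Add(Function('V')(x, -85), 35004), -1) = Pow(Add(65, 35004), -1) = Pow(35069, -1) = Rational(1, 35069)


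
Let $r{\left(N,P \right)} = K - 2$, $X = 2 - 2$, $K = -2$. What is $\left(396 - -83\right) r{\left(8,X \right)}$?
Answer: $-1916$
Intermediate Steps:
$X = 0$ ($X = 2 - 2 = 0$)
$r{\left(N,P \right)} = -4$ ($r{\left(N,P \right)} = -2 - 2 = -4$)
$\left(396 - -83\right) r{\left(8,X \right)} = \left(396 - -83\right) \left(-4\right) = \left(396 + 83\right) \left(-4\right) = 479 \left(-4\right) = -1916$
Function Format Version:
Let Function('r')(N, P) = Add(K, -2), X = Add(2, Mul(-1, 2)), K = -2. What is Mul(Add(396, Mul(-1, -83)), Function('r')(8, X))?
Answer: -1916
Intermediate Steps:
X = 0 (X = Add(2, -2) = 0)
Function('r')(N, P) = -4 (Function('r')(N, P) = Add(-2, -2) = -4)
Mul(Add(396, Mul(-1, -83)), Function('r')(8, X)) = Mul(Add(396, Mul(-1, -83)), -4) = Mul(Add(396, 83), -4) = Mul(479, -4) = -1916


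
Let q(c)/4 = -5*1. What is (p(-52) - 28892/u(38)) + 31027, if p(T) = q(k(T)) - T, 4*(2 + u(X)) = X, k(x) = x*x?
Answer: 408101/15 ≈ 27207.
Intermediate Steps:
k(x) = x²
q(c) = -20 (q(c) = 4*(-5*1) = 4*(-5) = -20)
u(X) = -2 + X/4
p(T) = -20 - T
(p(-52) - 28892/u(38)) + 31027 = ((-20 - 1*(-52)) - 28892/(-2 + (¼)*38)) + 31027 = ((-20 + 52) - 28892/(-2 + 19/2)) + 31027 = (32 - 28892/15/2) + 31027 = (32 - 28892*2/15) + 31027 = (32 - 57784/15) + 31027 = -57304/15 + 31027 = 408101/15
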